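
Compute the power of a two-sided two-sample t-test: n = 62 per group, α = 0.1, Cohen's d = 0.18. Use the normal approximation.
Power ≈ 0.26

Power calculation (two-sample t-test, normal approximation):
z_β = d · √(n/2) - z_{α/2}
z_β = 0.18 · √(62/2) - 1.645
z_β = 0.18 · 5.568 - 1.645
z_β = -0.643

Power = Φ(z_β) = Φ(-0.643) ≈ 0.260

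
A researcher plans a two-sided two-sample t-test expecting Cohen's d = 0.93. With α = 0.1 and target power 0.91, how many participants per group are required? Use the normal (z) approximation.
n = 21 per group

Sample size formula (two-sample t-test, normal approximation):
n = 2 · ((z_{α/2} + z_β) / d)²

z_{α/2} = 1.645 (for α = 0.1, two-sided)
z_β = 1.341 (for power = 0.91)
d = 0.93

n = 2 · ((1.645 + 1.341) / 0.93)²
n = 2 · (3.211)²
n ≈ 20.62
Round up to the next whole number: n = 21 per group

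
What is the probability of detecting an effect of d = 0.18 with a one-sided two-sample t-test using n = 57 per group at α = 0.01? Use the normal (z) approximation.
Power ≈ 0.09

Power calculation (two-sample t-test, normal approximation):
z_β = d · √(n/2) - z_α
z_β = 0.18 · √(57/2) - 2.326
z_β = 0.18 · 5.339 - 2.326
z_β = -1.365

Power = Φ(z_β) = Φ(-1.365) ≈ 0.086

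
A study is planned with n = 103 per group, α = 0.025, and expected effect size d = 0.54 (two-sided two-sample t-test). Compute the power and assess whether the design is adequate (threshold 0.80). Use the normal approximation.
Power ≈ 0.95; the study is adequately powered (power ≥ 0.80)

Power calculation (two-sample t-test, normal approximation):
z_β = d · √(n/2) - z_{α/2}
z_β = 0.54 · √(103/2) - 2.241
z_β = 0.54 · 7.176 - 2.241
z_β = 1.634

Power = Φ(z_β) = Φ(1.634) ≈ 0.949

Effect size d = 0.54 is medium by Cohen's convention (0.2/0.5/0.8).

Threshold: power ≥ 0.80 is conventionally adequate.
Power ≈ 0.95 → the study is adequately powered (power ≥ 0.80).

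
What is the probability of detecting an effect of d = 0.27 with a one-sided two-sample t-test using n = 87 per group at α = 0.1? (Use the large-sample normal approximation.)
Power ≈ 0.69

Power calculation (two-sample t-test, normal approximation):
z_β = d · √(n/2) - z_α
z_β = 0.27 · √(87/2) - 1.282
z_β = 0.27 · 6.595 - 1.282
z_β = 0.499

Power = Φ(z_β) = Φ(0.499) ≈ 0.691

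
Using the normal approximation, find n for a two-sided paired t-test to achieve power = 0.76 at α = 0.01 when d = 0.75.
n = 20 pairs

Sample size formula (paired t-test, normal approximation):
n = ((z_{α/2} + z_β) / d)²

z_{α/2} = 2.576 (for α = 0.01, two-sided)
z_β = 0.706 (for power = 0.76)
d = 0.75

n = ((2.576 + 0.706) / 0.75)²
n = (4.376)²
n ≈ 19.15
Round up to the next whole number: n = 20 pairs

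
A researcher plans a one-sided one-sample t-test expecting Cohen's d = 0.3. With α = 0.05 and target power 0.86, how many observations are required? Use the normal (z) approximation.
n = 83

Sample size formula (one-sample t-test, normal approximation):
n = ((z_α + z_β) / d)²

z_α = 1.645 (for α = 0.05, one-sided)
z_β = 1.080 (for power = 0.86)
d = 0.3

n = ((1.645 + 1.080) / 0.3)²
n = (9.083)²
n ≈ 82.50
Round up to the next whole number: n = 83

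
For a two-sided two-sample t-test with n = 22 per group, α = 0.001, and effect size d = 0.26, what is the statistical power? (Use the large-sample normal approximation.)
Power ≈ 0.01

Power calculation (two-sample t-test, normal approximation):
z_β = d · √(n/2) - z_{α/2}
z_β = 0.26 · √(22/2) - 3.291
z_β = 0.26 · 3.317 - 3.291
z_β = -2.428

Power = Φ(z_β) = Φ(-2.428) ≈ 0.008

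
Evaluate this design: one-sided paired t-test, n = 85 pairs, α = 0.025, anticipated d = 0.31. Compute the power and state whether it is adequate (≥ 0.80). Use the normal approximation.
Power ≈ 0.82; the study is adequately powered (power ≥ 0.80)

Power calculation (paired t-test, normal approximation):
z_β = d · √n - z_α
z_β = 0.31 · √85 - 1.960
z_β = 0.31 · 9.220 - 1.960
z_β = 0.898

Power = Φ(z_β) = Φ(0.898) ≈ 0.815

Effect size d = 0.31 is small by Cohen's convention (0.2/0.5/0.8).

Threshold: power ≥ 0.80 is conventionally adequate.
Power ≈ 0.82 → the study is adequately powered (power ≥ 0.80).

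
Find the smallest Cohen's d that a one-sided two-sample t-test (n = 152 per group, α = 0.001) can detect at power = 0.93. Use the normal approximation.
d ≈ 0.52

Minimum detectable effect (two-sample t-test, normal approximation):
d = (z_α + z_β) / √(n/2)
d = (3.090 + 1.476) / √(152/2)
d = 4.566 / 8.718
d ≈ 0.52

By Cohen's convention (0.2 small / 0.5 medium / 0.8 large): medium effect.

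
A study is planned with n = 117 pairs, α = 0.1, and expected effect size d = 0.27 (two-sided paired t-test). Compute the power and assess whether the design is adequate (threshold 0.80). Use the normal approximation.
Power ≈ 0.90; the study is adequately powered (power ≥ 0.80)

Power calculation (paired t-test, normal approximation):
z_β = d · √n - z_{α/2}
z_β = 0.27 · √117 - 1.645
z_β = 0.27 · 10.817 - 1.645
z_β = 1.276

Power = Φ(z_β) = Φ(1.276) ≈ 0.899

Effect size d = 0.27 is small by Cohen's convention (0.2/0.5/0.8).

Threshold: power ≥ 0.80 is conventionally adequate.
Power ≈ 0.90 → the study is adequately powered (power ≥ 0.80).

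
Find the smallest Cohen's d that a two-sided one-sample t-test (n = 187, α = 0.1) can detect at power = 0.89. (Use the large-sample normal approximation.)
d ≈ 0.21

Minimum detectable effect (one-sample t-test, normal approximation):
d = (z_{α/2} + z_β) / √n
d = (1.645 + 1.227) / √187
d = 2.871 / 13.675
d ≈ 0.21

By Cohen's convention (0.2 small / 0.5 medium / 0.8 large): small effect.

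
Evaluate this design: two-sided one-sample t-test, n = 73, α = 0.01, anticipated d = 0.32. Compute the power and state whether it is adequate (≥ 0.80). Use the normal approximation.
Power ≈ 0.56; the study is underpowered (power < 0.80)

Power calculation (one-sample t-test, normal approximation):
z_β = d · √n - z_{α/2}
z_β = 0.32 · √73 - 2.576
z_β = 0.32 · 8.544 - 2.576
z_β = 0.158

Power = Φ(z_β) = Φ(0.158) ≈ 0.563

Effect size d = 0.32 is small by Cohen's convention (0.2/0.5/0.8).

Threshold: power ≥ 0.80 is conventionally adequate.
Power ≈ 0.56 → the study is underpowered (power < 0.80).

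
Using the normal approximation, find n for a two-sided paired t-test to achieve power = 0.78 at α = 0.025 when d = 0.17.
n = 315 pairs

Sample size formula (paired t-test, normal approximation):
n = ((z_{α/2} + z_β) / d)²

z_{α/2} = 2.241 (for α = 0.025, two-sided)
z_β = 0.772 (for power = 0.78)
d = 0.17

n = ((2.241 + 0.772) / 0.17)²
n = (17.724)²
n ≈ 314.14
Round up to the next whole number: n = 315 pairs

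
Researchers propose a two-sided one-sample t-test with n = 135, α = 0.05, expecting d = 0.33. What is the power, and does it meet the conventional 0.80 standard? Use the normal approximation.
Power ≈ 0.97; the study is adequately powered (power ≥ 0.80)

Power calculation (one-sample t-test, normal approximation):
z_β = d · √n - z_{α/2}
z_β = 0.33 · √135 - 1.960
z_β = 0.33 · 11.619 - 1.960
z_β = 1.874

Power = Φ(z_β) = Φ(1.874) ≈ 0.970

Effect size d = 0.33 is small by Cohen's convention (0.2/0.5/0.8).

Threshold: power ≥ 0.80 is conventionally adequate.
Power ≈ 0.97 → the study is adequately powered (power ≥ 0.80).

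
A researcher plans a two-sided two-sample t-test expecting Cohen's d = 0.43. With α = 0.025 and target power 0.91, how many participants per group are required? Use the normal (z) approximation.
n = 139 per group

Sample size formula (two-sample t-test, normal approximation):
n = 2 · ((z_{α/2} + z_β) / d)²

z_{α/2} = 2.241 (for α = 0.025, two-sided)
z_β = 1.341 (for power = 0.91)
d = 0.43

n = 2 · ((2.241 + 1.341) / 0.43)²
n = 2 · (8.330)²
n ≈ 138.78
Round up to the next whole number: n = 139 per group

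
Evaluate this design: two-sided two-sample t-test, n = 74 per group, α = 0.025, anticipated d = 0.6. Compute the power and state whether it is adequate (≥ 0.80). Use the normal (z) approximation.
Power ≈ 0.92; the study is adequately powered (power ≥ 0.80)

Power calculation (two-sample t-test, normal approximation):
z_β = d · √(n/2) - z_{α/2}
z_β = 0.6 · √(74/2) - 2.241
z_β = 0.6 · 6.083 - 2.241
z_β = 1.408

Power = Φ(z_β) = Φ(1.408) ≈ 0.920

Effect size d = 0.6 is medium by Cohen's convention (0.2/0.5/0.8).

Threshold: power ≥ 0.80 is conventionally adequate.
Power ≈ 0.92 → the study is adequately powered (power ≥ 0.80).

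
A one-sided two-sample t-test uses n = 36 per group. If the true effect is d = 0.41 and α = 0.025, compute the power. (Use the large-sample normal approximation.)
Power ≈ 0.41

Power calculation (two-sample t-test, normal approximation):
z_β = d · √(n/2) - z_α
z_β = 0.41 · √(36/2) - 1.960
z_β = 0.41 · 4.243 - 1.960
z_β = -0.220

Power = Φ(z_β) = Φ(-0.220) ≈ 0.413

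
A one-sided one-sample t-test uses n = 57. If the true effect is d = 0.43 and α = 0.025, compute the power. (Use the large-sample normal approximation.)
Power ≈ 0.90

Power calculation (one-sample t-test, normal approximation):
z_β = d · √n - z_α
z_β = 0.43 · √57 - 1.960
z_β = 0.43 · 7.550 - 1.960
z_β = 1.286

Power = Φ(z_β) = Φ(1.286) ≈ 0.901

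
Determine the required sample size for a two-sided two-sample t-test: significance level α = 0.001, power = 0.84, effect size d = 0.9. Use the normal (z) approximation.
n = 46 per group

Sample size formula (two-sample t-test, normal approximation):
n = 2 · ((z_{α/2} + z_β) / d)²

z_{α/2} = 3.291 (for α = 0.001, two-sided)
z_β = 0.994 (for power = 0.84)
d = 0.9

n = 2 · ((3.291 + 0.994) / 0.9)²
n = 2 · (4.761)²
n ≈ 45.33
Round up to the next whole number: n = 46 per group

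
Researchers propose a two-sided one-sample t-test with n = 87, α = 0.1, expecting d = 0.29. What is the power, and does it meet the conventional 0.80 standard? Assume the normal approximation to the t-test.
Power ≈ 0.86; the study is adequately powered (power ≥ 0.80)

Power calculation (one-sample t-test, normal approximation):
z_β = d · √n - z_{α/2}
z_β = 0.29 · √87 - 1.645
z_β = 0.29 · 9.327 - 1.645
z_β = 1.060

Power = Φ(z_β) = Φ(1.060) ≈ 0.855

Effect size d = 0.29 is small by Cohen's convention (0.2/0.5/0.8).

Threshold: power ≥ 0.80 is conventionally adequate.
Power ≈ 0.86 → the study is adequately powered (power ≥ 0.80).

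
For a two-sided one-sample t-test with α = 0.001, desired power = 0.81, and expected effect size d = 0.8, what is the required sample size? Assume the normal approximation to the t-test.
n = 28

Sample size formula (one-sample t-test, normal approximation):
n = ((z_{α/2} + z_β) / d)²

z_{α/2} = 3.291 (for α = 0.001, two-sided)
z_β = 0.878 (for power = 0.81)
d = 0.8

n = ((3.291 + 0.878) / 0.8)²
n = (5.211)²
n ≈ 27.15
Round up to the next whole number: n = 28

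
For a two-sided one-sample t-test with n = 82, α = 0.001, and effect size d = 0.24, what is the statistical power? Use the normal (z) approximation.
Power ≈ 0.13

Power calculation (one-sample t-test, normal approximation):
z_β = d · √n - z_{α/2}
z_β = 0.24 · √82 - 3.291
z_β = 0.24 · 9.055 - 3.291
z_β = -1.117

Power = Φ(z_β) = Φ(-1.117) ≈ 0.132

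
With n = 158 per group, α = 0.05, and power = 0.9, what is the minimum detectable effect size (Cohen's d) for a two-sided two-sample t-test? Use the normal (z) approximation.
d ≈ 0.36

Minimum detectable effect (two-sample t-test, normal approximation):
d = (z_{α/2} + z_β) / √(n/2)
d = (1.960 + 1.282) / √(158/2)
d = 3.242 / 8.888
d ≈ 0.36

By Cohen's convention (0.2 small / 0.5 medium / 0.8 large): small effect.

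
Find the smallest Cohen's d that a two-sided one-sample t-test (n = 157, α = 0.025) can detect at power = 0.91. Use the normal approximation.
d ≈ 0.29

Minimum detectable effect (one-sample t-test, normal approximation):
d = (z_{α/2} + z_β) / √n
d = (2.241 + 1.341) / √157
d = 3.582 / 12.530
d ≈ 0.29

By Cohen's convention (0.2 small / 0.5 medium / 0.8 large): small effect.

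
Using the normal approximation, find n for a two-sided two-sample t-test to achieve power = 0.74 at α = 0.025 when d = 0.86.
n = 23 per group

Sample size formula (two-sample t-test, normal approximation):
n = 2 · ((z_{α/2} + z_β) / d)²

z_{α/2} = 2.241 (for α = 0.025, two-sided)
z_β = 0.643 (for power = 0.74)
d = 0.86

n = 2 · ((2.241 + 0.643) / 0.86)²
n = 2 · (3.353)²
n ≈ 22.49
Round up to the next whole number: n = 23 per group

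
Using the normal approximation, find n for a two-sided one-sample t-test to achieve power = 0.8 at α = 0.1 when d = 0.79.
n = 10

Sample size formula (one-sample t-test, normal approximation):
n = ((z_{α/2} + z_β) / d)²

z_{α/2} = 1.645 (for α = 0.1, two-sided)
z_β = 0.842 (for power = 0.8)
d = 0.79

n = ((1.645 + 0.842) / 0.79)²
n = (3.148)²
n ≈ 9.91
Round up to the next whole number: n = 10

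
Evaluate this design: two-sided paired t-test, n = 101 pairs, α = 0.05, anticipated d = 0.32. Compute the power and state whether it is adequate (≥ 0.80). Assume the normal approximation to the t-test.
Power ≈ 0.90; the study is adequately powered (power ≥ 0.80)

Power calculation (paired t-test, normal approximation):
z_β = d · √n - z_{α/2}
z_β = 0.32 · √101 - 1.960
z_β = 0.32 · 10.050 - 1.960
z_β = 1.256

Power = Φ(z_β) = Φ(1.256) ≈ 0.895

Effect size d = 0.32 is small by Cohen's convention (0.2/0.5/0.8).

Threshold: power ≥ 0.80 is conventionally adequate.
Power ≈ 0.90 → the study is adequately powered (power ≥ 0.80).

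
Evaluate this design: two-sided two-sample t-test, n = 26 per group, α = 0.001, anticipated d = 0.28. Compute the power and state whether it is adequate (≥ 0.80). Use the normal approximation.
Power ≈ 0.01; the study is underpowered (power < 0.80)

Power calculation (two-sample t-test, normal approximation):
z_β = d · √(n/2) - z_{α/2}
z_β = 0.28 · √(26/2) - 3.291
z_β = 0.28 · 3.606 - 3.291
z_β = -2.281

Power = Φ(z_β) = Φ(-2.281) ≈ 0.011

Effect size d = 0.28 is small by Cohen's convention (0.2/0.5/0.8).

Threshold: power ≥ 0.80 is conventionally adequate.
Power ≈ 0.01 → the study is underpowered (power < 0.80).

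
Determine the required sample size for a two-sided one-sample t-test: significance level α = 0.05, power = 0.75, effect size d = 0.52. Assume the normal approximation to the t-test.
n = 26

Sample size formula (one-sample t-test, normal approximation):
n = ((z_{α/2} + z_β) / d)²

z_{α/2} = 1.960 (for α = 0.05, two-sided)
z_β = 0.674 (for power = 0.75)
d = 0.52

n = ((1.960 + 0.674) / 0.52)²
n = (5.065)²
n ≈ 25.65
Round up to the next whole number: n = 26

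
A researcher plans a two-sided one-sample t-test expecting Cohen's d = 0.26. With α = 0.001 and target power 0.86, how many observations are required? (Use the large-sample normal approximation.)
n = 283

Sample size formula (one-sample t-test, normal approximation):
n = ((z_{α/2} + z_β) / d)²

z_{α/2} = 3.291 (for α = 0.001, two-sided)
z_β = 1.080 (for power = 0.86)
d = 0.26

n = ((3.291 + 1.080) / 0.26)²
n = (16.812)²
n ≈ 282.64
Round up to the next whole number: n = 283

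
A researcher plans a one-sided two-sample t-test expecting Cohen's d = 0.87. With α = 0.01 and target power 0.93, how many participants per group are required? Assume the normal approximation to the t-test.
n = 39 per group

Sample size formula (two-sample t-test, normal approximation):
n = 2 · ((z_α + z_β) / d)²

z_α = 2.326 (for α = 0.01, one-sided)
z_β = 1.476 (for power = 0.93)
d = 0.87

n = 2 · ((2.326 + 1.476) / 0.87)²
n = 2 · (4.370)²
n ≈ 38.19
Round up to the next whole number: n = 39 per group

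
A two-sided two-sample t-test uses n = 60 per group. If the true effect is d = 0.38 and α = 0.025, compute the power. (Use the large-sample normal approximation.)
Power ≈ 0.44

Power calculation (two-sample t-test, normal approximation):
z_β = d · √(n/2) - z_{α/2}
z_β = 0.38 · √(60/2) - 2.241
z_β = 0.38 · 5.477 - 2.241
z_β = -0.160

Power = Φ(z_β) = Φ(-0.160) ≈ 0.436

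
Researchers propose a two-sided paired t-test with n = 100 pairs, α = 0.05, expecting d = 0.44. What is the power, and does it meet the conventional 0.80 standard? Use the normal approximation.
Power ≈ 0.99; the study is adequately powered (power ≥ 0.80)

Power calculation (paired t-test, normal approximation):
z_β = d · √n - z_{α/2}
z_β = 0.44 · √100 - 1.960
z_β = 0.44 · 10.000 - 1.960
z_β = 2.440

Power = Φ(z_β) = Φ(2.440) ≈ 0.993

Effect size d = 0.44 is small by Cohen's convention (0.2/0.5/0.8).

Threshold: power ≥ 0.80 is conventionally adequate.
Power ≈ 0.99 → the study is adequately powered (power ≥ 0.80).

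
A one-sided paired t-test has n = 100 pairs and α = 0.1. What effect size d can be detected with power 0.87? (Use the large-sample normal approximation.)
d ≈ 0.24

Minimum detectable effect (paired t-test, normal approximation):
d = (z_α + z_β) / √n
d = (1.282 + 1.126) / √100
d = 2.408 / 10.000
d ≈ 0.24

By Cohen's convention (0.2 small / 0.5 medium / 0.8 large): small effect.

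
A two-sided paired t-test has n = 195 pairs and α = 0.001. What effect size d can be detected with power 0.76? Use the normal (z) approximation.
d ≈ 0.29

Minimum detectable effect (paired t-test, normal approximation):
d = (z_{α/2} + z_β) / √n
d = (3.291 + 0.706) / √195
d = 3.997 / 13.964
d ≈ 0.29

By Cohen's convention (0.2 small / 0.5 medium / 0.8 large): small effect.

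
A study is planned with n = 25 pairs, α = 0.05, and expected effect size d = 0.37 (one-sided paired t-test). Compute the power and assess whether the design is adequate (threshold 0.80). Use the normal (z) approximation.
Power ≈ 0.58; the study is underpowered (power < 0.80)

Power calculation (paired t-test, normal approximation):
z_β = d · √n - z_α
z_β = 0.37 · √25 - 1.645
z_β = 0.37 · 5.000 - 1.645
z_β = 0.205

Power = Φ(z_β) = Φ(0.205) ≈ 0.581

Effect size d = 0.37 is small by Cohen's convention (0.2/0.5/0.8).

Threshold: power ≥ 0.80 is conventionally adequate.
Power ≈ 0.58 → the study is underpowered (power < 0.80).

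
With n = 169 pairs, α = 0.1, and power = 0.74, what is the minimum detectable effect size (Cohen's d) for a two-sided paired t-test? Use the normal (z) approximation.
d ≈ 0.18

Minimum detectable effect (paired t-test, normal approximation):
d = (z_{α/2} + z_β) / √n
d = (1.645 + 0.643) / √169
d = 2.288 / 13.000
d ≈ 0.18

By Cohen's convention (0.2 small / 0.5 medium / 0.8 large): very small effect.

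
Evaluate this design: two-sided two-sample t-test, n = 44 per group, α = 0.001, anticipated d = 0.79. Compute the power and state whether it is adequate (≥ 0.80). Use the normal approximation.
Power ≈ 0.66; the study is underpowered (power < 0.80)

Power calculation (two-sample t-test, normal approximation):
z_β = d · √(n/2) - z_{α/2}
z_β = 0.79 · √(44/2) - 3.291
z_β = 0.79 · 4.690 - 3.291
z_β = 0.415

Power = Φ(z_β) = Φ(0.415) ≈ 0.661

Effect size d = 0.79 is medium by Cohen's convention (0.2/0.5/0.8).

Threshold: power ≥ 0.80 is conventionally adequate.
Power ≈ 0.66 → the study is underpowered (power < 0.80).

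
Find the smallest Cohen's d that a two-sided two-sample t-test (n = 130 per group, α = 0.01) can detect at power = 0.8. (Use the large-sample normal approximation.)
d ≈ 0.42

Minimum detectable effect (two-sample t-test, normal approximation):
d = (z_{α/2} + z_β) / √(n/2)
d = (2.576 + 0.842) / √(130/2)
d = 3.417 / 8.062
d ≈ 0.42

By Cohen's convention (0.2 small / 0.5 medium / 0.8 large): small effect.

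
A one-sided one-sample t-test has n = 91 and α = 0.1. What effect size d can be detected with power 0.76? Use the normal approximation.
d ≈ 0.21

Minimum detectable effect (one-sample t-test, normal approximation):
d = (z_α + z_β) / √n
d = (1.282 + 0.706) / √91
d = 1.988 / 9.539
d ≈ 0.21

By Cohen's convention (0.2 small / 0.5 medium / 0.8 large): small effect.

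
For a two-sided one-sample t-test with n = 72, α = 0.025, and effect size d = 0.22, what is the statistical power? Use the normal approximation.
Power ≈ 0.35

Power calculation (one-sample t-test, normal approximation):
z_β = d · √n - z_{α/2}
z_β = 0.22 · √72 - 2.241
z_β = 0.22 · 8.485 - 2.241
z_β = -0.375

Power = Φ(z_β) = Φ(-0.375) ≈ 0.354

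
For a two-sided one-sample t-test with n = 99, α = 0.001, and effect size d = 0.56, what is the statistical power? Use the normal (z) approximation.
Power ≈ 0.99

Power calculation (one-sample t-test, normal approximation):
z_β = d · √n - z_{α/2}
z_β = 0.56 · √99 - 3.291
z_β = 0.56 · 9.950 - 3.291
z_β = 2.281

Power = Φ(z_β) = Φ(2.281) ≈ 0.989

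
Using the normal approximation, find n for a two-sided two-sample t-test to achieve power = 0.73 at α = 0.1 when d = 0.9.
n = 13 per group

Sample size formula (two-sample t-test, normal approximation):
n = 2 · ((z_{α/2} + z_β) / d)²

z_{α/2} = 1.645 (for α = 0.1, two-sided)
z_β = 0.613 (for power = 0.73)
d = 0.9

n = 2 · ((1.645 + 0.613) / 0.9)²
n = 2 · (2.509)²
n ≈ 12.59
Round up to the next whole number: n = 13 per group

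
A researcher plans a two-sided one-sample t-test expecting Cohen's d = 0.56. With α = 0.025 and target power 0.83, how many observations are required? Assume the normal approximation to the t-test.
n = 33

Sample size formula (one-sample t-test, normal approximation):
n = ((z_{α/2} + z_β) / d)²

z_{α/2} = 2.241 (for α = 0.025, two-sided)
z_β = 0.954 (for power = 0.83)
d = 0.56

n = ((2.241 + 0.954) / 0.56)²
n = (5.705)²
n ≈ 32.55
Round up to the next whole number: n = 33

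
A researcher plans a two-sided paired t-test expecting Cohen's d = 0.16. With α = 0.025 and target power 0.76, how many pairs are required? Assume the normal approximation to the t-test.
n = 340 pairs

Sample size formula (paired t-test, normal approximation):
n = ((z_{α/2} + z_β) / d)²

z_{α/2} = 2.241 (for α = 0.025, two-sided)
z_β = 0.706 (for power = 0.76)
d = 0.16

n = ((2.241 + 0.706) / 0.16)²
n = (18.419)²
n ≈ 339.26
Round up to the next whole number: n = 340 pairs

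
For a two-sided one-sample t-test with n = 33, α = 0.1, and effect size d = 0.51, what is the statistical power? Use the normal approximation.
Power ≈ 0.90

Power calculation (one-sample t-test, normal approximation):
z_β = d · √n - z_{α/2}
z_β = 0.51 · √33 - 1.645
z_β = 0.51 · 5.745 - 1.645
z_β = 1.285

Power = Φ(z_β) = Φ(1.285) ≈ 0.901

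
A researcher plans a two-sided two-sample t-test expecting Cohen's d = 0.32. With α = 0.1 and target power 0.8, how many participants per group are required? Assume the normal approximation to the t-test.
n = 121 per group

Sample size formula (two-sample t-test, normal approximation):
n = 2 · ((z_{α/2} + z_β) / d)²

z_{α/2} = 1.645 (for α = 0.1, two-sided)
z_β = 0.842 (for power = 0.8)
d = 0.32

n = 2 · ((1.645 + 0.842) / 0.32)²
n = 2 · (7.772)²
n ≈ 120.81
Round up to the next whole number: n = 121 per group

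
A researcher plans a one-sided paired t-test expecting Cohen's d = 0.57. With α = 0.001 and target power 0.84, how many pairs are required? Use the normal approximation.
n = 52 pairs

Sample size formula (paired t-test, normal approximation):
n = ((z_α + z_β) / d)²

z_α = 3.090 (for α = 0.001, one-sided)
z_β = 0.994 (for power = 0.84)
d = 0.57

n = ((3.090 + 0.994) / 0.57)²
n = (7.165)²
n ≈ 51.34
Round up to the next whole number: n = 52 pairs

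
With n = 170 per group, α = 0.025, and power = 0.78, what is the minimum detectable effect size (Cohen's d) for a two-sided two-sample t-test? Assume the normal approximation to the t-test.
d ≈ 0.33

Minimum detectable effect (two-sample t-test, normal approximation):
d = (z_{α/2} + z_β) / √(n/2)
d = (2.241 + 0.772) / √(170/2)
d = 3.014 / 9.220
d ≈ 0.33

By Cohen's convention (0.2 small / 0.5 medium / 0.8 large): small effect.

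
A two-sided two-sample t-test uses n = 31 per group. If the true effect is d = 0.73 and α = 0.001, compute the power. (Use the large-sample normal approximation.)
Power ≈ 0.34

Power calculation (two-sample t-test, normal approximation):
z_β = d · √(n/2) - z_{α/2}
z_β = 0.73 · √(31/2) - 3.291
z_β = 0.73 · 3.937 - 3.291
z_β = -0.417

Power = Φ(z_β) = Φ(-0.417) ≈ 0.339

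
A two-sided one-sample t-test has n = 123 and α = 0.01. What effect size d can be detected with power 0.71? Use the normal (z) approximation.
d ≈ 0.28

Minimum detectable effect (one-sample t-test, normal approximation):
d = (z_{α/2} + z_β) / √n
d = (2.576 + 0.553) / √123
d = 3.129 / 11.091
d ≈ 0.28

By Cohen's convention (0.2 small / 0.5 medium / 0.8 large): small effect.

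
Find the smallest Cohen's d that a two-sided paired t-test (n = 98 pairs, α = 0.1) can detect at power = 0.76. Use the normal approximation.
d ≈ 0.24

Minimum detectable effect (paired t-test, normal approximation):
d = (z_{α/2} + z_β) / √n
d = (1.645 + 0.706) / √98
d = 2.351 / 9.899
d ≈ 0.24

By Cohen's convention (0.2 small / 0.5 medium / 0.8 large): small effect.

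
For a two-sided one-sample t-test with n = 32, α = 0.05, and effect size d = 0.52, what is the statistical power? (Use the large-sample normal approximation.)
Power ≈ 0.84

Power calculation (one-sample t-test, normal approximation):
z_β = d · √n - z_{α/2}
z_β = 0.52 · √32 - 1.960
z_β = 0.52 · 5.657 - 1.960
z_β = 0.982

Power = Φ(z_β) = Φ(0.982) ≈ 0.837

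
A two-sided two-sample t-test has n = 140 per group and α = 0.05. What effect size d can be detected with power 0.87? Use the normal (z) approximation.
d ≈ 0.37

Minimum detectable effect (two-sample t-test, normal approximation):
d = (z_{α/2} + z_β) / √(n/2)
d = (1.960 + 1.126) / √(140/2)
d = 3.086 / 8.367
d ≈ 0.37

By Cohen's convention (0.2 small / 0.5 medium / 0.8 large): small effect.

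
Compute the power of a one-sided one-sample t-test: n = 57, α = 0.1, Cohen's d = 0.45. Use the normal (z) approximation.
Power ≈ 0.98

Power calculation (one-sample t-test, normal approximation):
z_β = d · √n - z_α
z_β = 0.45 · √57 - 1.282
z_β = 0.45 · 7.550 - 1.282
z_β = 2.116

Power = Φ(z_β) = Φ(2.116) ≈ 0.983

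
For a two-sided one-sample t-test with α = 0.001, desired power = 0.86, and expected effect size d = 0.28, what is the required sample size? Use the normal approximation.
n = 244

Sample size formula (one-sample t-test, normal approximation):
n = ((z_{α/2} + z_β) / d)²

z_{α/2} = 3.291 (for α = 0.001, two-sided)
z_β = 1.080 (for power = 0.86)
d = 0.28

n = ((3.291 + 1.080) / 0.28)²
n = (15.611)²
n ≈ 243.70
Round up to the next whole number: n = 244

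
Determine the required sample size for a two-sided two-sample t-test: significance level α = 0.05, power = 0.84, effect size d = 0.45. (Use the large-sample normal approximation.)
n = 87 per group

Sample size formula (two-sample t-test, normal approximation):
n = 2 · ((z_{α/2} + z_β) / d)²

z_{α/2} = 1.960 (for α = 0.05, two-sided)
z_β = 0.994 (for power = 0.84)
d = 0.45

n = 2 · ((1.960 + 0.994) / 0.45)²
n = 2 · (6.564)²
n ≈ 86.17
Round up to the next whole number: n = 87 per group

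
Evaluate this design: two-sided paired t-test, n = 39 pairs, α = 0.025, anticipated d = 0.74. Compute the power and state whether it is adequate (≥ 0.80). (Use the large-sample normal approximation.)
Power ≈ 0.99; the study is adequately powered (power ≥ 0.80)

Power calculation (paired t-test, normal approximation):
z_β = d · √n - z_{α/2}
z_β = 0.74 · √39 - 2.241
z_β = 0.74 · 6.245 - 2.241
z_β = 2.380

Power = Φ(z_β) = Φ(2.380) ≈ 0.991

Effect size d = 0.74 is medium by Cohen's convention (0.2/0.5/0.8).

Threshold: power ≥ 0.80 is conventionally adequate.
Power ≈ 0.99 → the study is adequately powered (power ≥ 0.80).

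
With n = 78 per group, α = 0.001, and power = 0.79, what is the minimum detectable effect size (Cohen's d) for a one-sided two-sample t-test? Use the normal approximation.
d ≈ 0.62

Minimum detectable effect (two-sample t-test, normal approximation):
d = (z_α + z_β) / √(n/2)
d = (3.090 + 0.806) / √(78/2)
d = 3.897 / 6.245
d ≈ 0.62

By Cohen's convention (0.2 small / 0.5 medium / 0.8 large): medium effect.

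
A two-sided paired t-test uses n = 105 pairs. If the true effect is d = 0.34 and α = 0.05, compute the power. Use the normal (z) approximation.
Power ≈ 0.94

Power calculation (paired t-test, normal approximation):
z_β = d · √n - z_{α/2}
z_β = 0.34 · √105 - 1.960
z_β = 0.34 · 10.247 - 1.960
z_β = 1.524

Power = Φ(z_β) = Φ(1.524) ≈ 0.936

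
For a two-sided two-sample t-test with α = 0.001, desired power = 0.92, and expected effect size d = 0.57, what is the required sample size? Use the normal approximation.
n = 136 per group

Sample size formula (two-sample t-test, normal approximation):
n = 2 · ((z_{α/2} + z_β) / d)²

z_{α/2} = 3.291 (for α = 0.001, two-sided)
z_β = 1.405 (for power = 0.92)
d = 0.57

n = 2 · ((3.291 + 1.405) / 0.57)²
n = 2 · (8.239)²
n ≈ 135.76
Round up to the next whole number: n = 136 per group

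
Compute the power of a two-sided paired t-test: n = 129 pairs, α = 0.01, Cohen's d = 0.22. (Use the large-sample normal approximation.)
Power ≈ 0.47

Power calculation (paired t-test, normal approximation):
z_β = d · √n - z_{α/2}
z_β = 0.22 · √129 - 2.576
z_β = 0.22 · 11.358 - 2.576
z_β = -0.077

Power = Φ(z_β) = Φ(-0.077) ≈ 0.469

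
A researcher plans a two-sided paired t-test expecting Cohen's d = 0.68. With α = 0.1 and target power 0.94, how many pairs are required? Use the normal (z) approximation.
n = 23 pairs

Sample size formula (paired t-test, normal approximation):
n = ((z_{α/2} + z_β) / d)²

z_{α/2} = 1.645 (for α = 0.1, two-sided)
z_β = 1.555 (for power = 0.94)
d = 0.68

n = ((1.645 + 1.555) / 0.68)²
n = (4.706)²
n ≈ 22.15
Round up to the next whole number: n = 23 pairs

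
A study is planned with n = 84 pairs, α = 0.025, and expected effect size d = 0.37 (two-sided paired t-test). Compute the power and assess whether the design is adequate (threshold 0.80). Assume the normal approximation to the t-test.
Power ≈ 0.87; the study is adequately powered (power ≥ 0.80)

Power calculation (paired t-test, normal approximation):
z_β = d · √n - z_{α/2}
z_β = 0.37 · √84 - 2.241
z_β = 0.37 · 9.165 - 2.241
z_β = 1.150

Power = Φ(z_β) = Φ(1.150) ≈ 0.875

Effect size d = 0.37 is small by Cohen's convention (0.2/0.5/0.8).

Threshold: power ≥ 0.80 is conventionally adequate.
Power ≈ 0.87 → the study is adequately powered (power ≥ 0.80).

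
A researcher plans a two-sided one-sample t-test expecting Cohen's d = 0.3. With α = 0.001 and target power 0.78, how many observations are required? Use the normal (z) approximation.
n = 184

Sample size formula (one-sample t-test, normal approximation):
n = ((z_{α/2} + z_β) / d)²

z_{α/2} = 3.291 (for α = 0.001, two-sided)
z_β = 0.772 (for power = 0.78)
d = 0.3

n = ((3.291 + 0.772) / 0.3)²
n = (13.543)²
n ≈ 183.41
Round up to the next whole number: n = 184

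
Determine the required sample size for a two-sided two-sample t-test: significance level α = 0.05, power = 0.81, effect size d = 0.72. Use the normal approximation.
n = 32 per group

Sample size formula (two-sample t-test, normal approximation):
n = 2 · ((z_{α/2} + z_β) / d)²

z_{α/2} = 1.960 (for α = 0.05, two-sided)
z_β = 0.878 (for power = 0.81)
d = 0.72

n = 2 · ((1.960 + 0.878) / 0.72)²
n = 2 · (3.942)²
n ≈ 31.08
Round up to the next whole number: n = 32 per group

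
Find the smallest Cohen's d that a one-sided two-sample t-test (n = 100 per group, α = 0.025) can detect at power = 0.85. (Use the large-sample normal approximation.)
d ≈ 0.42

Minimum detectable effect (two-sample t-test, normal approximation):
d = (z_α + z_β) / √(n/2)
d = (1.960 + 1.036) / √(100/2)
d = 2.996 / 7.071
d ≈ 0.42

By Cohen's convention (0.2 small / 0.5 medium / 0.8 large): small effect.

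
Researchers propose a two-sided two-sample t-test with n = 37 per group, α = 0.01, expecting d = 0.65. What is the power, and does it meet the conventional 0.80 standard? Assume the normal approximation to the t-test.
Power ≈ 0.59; the study is underpowered (power < 0.80)

Power calculation (two-sample t-test, normal approximation):
z_β = d · √(n/2) - z_{α/2}
z_β = 0.65 · √(37/2) - 2.576
z_β = 0.65 · 4.301 - 2.576
z_β = 0.220

Power = Φ(z_β) = Φ(0.220) ≈ 0.587

Effect size d = 0.65 is medium by Cohen's convention (0.2/0.5/0.8).

Threshold: power ≥ 0.80 is conventionally adequate.
Power ≈ 0.59 → the study is underpowered (power < 0.80).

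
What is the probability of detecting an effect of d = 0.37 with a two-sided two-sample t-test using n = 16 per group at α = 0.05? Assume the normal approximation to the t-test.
Power ≈ 0.18

Power calculation (two-sample t-test, normal approximation):
z_β = d · √(n/2) - z_{α/2}
z_β = 0.37 · √(16/2) - 1.960
z_β = 0.37 · 2.828 - 1.960
z_β = -0.913

Power = Φ(z_β) = Φ(-0.913) ≈ 0.181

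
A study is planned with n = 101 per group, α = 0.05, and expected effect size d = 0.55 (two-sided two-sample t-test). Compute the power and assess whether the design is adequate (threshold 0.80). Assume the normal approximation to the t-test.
Power ≈ 0.97; the study is adequately powered (power ≥ 0.80)

Power calculation (two-sample t-test, normal approximation):
z_β = d · √(n/2) - z_{α/2}
z_β = 0.55 · √(101/2) - 1.960
z_β = 0.55 · 7.106 - 1.960
z_β = 1.949

Power = Φ(z_β) = Φ(1.949) ≈ 0.974

Effect size d = 0.55 is medium by Cohen's convention (0.2/0.5/0.8).

Threshold: power ≥ 0.80 is conventionally adequate.
Power ≈ 0.97 → the study is adequately powered (power ≥ 0.80).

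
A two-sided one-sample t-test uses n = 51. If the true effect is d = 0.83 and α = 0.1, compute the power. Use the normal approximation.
Power ≈ 1.00

Power calculation (one-sample t-test, normal approximation):
z_β = d · √n - z_{α/2}
z_β = 0.83 · √51 - 1.645
z_β = 0.83 · 7.141 - 1.645
z_β = 4.283

Power = Φ(z_β) = Φ(4.283) ≈ 1.000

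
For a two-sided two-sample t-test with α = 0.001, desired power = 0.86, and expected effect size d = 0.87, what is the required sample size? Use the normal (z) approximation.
n = 51 per group

Sample size formula (two-sample t-test, normal approximation):
n = 2 · ((z_{α/2} + z_β) / d)²

z_{α/2} = 3.291 (for α = 0.001, two-sided)
z_β = 1.080 (for power = 0.86)
d = 0.87

n = 2 · ((3.291 + 1.080) / 0.87)²
n = 2 · (5.024)²
n ≈ 50.48
Round up to the next whole number: n = 51 per group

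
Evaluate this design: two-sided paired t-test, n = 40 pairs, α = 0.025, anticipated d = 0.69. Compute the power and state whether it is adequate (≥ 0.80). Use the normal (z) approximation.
Power ≈ 0.98; the study is adequately powered (power ≥ 0.80)

Power calculation (paired t-test, normal approximation):
z_β = d · √n - z_{α/2}
z_β = 0.69 · √40 - 2.241
z_β = 0.69 · 6.325 - 2.241
z_β = 2.123

Power = Φ(z_β) = Φ(2.123) ≈ 0.983

Effect size d = 0.69 is medium by Cohen's convention (0.2/0.5/0.8).

Threshold: power ≥ 0.80 is conventionally adequate.
Power ≈ 0.98 → the study is adequately powered (power ≥ 0.80).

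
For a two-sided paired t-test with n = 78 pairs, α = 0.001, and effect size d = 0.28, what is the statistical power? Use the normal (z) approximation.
Power ≈ 0.21

Power calculation (paired t-test, normal approximation):
z_β = d · √n - z_{α/2}
z_β = 0.28 · √78 - 3.291
z_β = 0.28 · 8.832 - 3.291
z_β = -0.818

Power = Φ(z_β) = Φ(-0.818) ≈ 0.207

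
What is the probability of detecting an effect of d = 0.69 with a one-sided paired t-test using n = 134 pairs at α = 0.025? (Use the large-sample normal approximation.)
Power ≈ 1.00

Power calculation (paired t-test, normal approximation):
z_β = d · √n - z_α
z_β = 0.69 · √134 - 1.960
z_β = 0.69 · 11.576 - 1.960
z_β = 6.027

Power = Φ(z_β) = Φ(6.027) ≈ 1.000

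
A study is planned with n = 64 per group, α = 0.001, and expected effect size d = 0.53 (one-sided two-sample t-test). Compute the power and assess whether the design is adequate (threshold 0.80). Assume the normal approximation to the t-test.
Power ≈ 0.46; the study is underpowered (power < 0.80)

Power calculation (two-sample t-test, normal approximation):
z_β = d · √(n/2) - z_α
z_β = 0.53 · √(64/2) - 3.090
z_β = 0.53 · 5.657 - 3.090
z_β = -0.092

Power = Φ(z_β) = Φ(-0.092) ≈ 0.463

Effect size d = 0.53 is medium by Cohen's convention (0.2/0.5/0.8).

Threshold: power ≥ 0.80 is conventionally adequate.
Power ≈ 0.46 → the study is underpowered (power < 0.80).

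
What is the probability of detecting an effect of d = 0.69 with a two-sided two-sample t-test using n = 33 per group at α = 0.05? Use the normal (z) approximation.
Power ≈ 0.80

Power calculation (two-sample t-test, normal approximation):
z_β = d · √(n/2) - z_{α/2}
z_β = 0.69 · √(33/2) - 1.960
z_β = 0.69 · 4.062 - 1.960
z_β = 0.843

Power = Φ(z_β) = Φ(0.843) ≈ 0.800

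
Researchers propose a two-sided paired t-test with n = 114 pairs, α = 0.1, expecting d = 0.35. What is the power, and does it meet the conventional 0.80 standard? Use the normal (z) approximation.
Power ≈ 0.98; the study is adequately powered (power ≥ 0.80)

Power calculation (paired t-test, normal approximation):
z_β = d · √n - z_{α/2}
z_β = 0.35 · √114 - 1.645
z_β = 0.35 · 10.677 - 1.645
z_β = 2.092

Power = Φ(z_β) = Φ(2.092) ≈ 0.982

Effect size d = 0.35 is small by Cohen's convention (0.2/0.5/0.8).

Threshold: power ≥ 0.80 is conventionally adequate.
Power ≈ 0.98 → the study is adequately powered (power ≥ 0.80).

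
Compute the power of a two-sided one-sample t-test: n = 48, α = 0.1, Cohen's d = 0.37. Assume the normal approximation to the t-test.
Power ≈ 0.82

Power calculation (one-sample t-test, normal approximation):
z_β = d · √n - z_{α/2}
z_β = 0.37 · √48 - 1.645
z_β = 0.37 · 6.928 - 1.645
z_β = 0.919

Power = Φ(z_β) = Φ(0.919) ≈ 0.821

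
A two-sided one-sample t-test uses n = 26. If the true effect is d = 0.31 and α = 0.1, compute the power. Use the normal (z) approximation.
Power ≈ 0.47

Power calculation (one-sample t-test, normal approximation):
z_β = d · √n - z_{α/2}
z_β = 0.31 · √26 - 1.645
z_β = 0.31 · 5.099 - 1.645
z_β = -0.064

Power = Φ(z_β) = Φ(-0.064) ≈ 0.474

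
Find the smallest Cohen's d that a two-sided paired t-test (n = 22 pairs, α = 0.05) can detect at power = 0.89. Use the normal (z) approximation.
d ≈ 0.68

Minimum detectable effect (paired t-test, normal approximation):
d = (z_{α/2} + z_β) / √n
d = (1.960 + 1.227) / √22
d = 3.186 / 4.690
d ≈ 0.68

By Cohen's convention (0.2 small / 0.5 medium / 0.8 large): medium effect.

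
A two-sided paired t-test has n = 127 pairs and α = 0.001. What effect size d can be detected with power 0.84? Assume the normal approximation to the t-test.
d ≈ 0.38

Minimum detectable effect (paired t-test, normal approximation):
d = (z_{α/2} + z_β) / √n
d = (3.291 + 0.994) / √127
d = 4.285 / 11.269
d ≈ 0.38

By Cohen's convention (0.2 small / 0.5 medium / 0.8 large): small effect.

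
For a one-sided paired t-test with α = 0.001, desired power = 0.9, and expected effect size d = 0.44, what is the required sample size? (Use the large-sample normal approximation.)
n = 99 pairs

Sample size formula (paired t-test, normal approximation):
n = ((z_α + z_β) / d)²

z_α = 3.090 (for α = 0.001, one-sided)
z_β = 1.282 (for power = 0.9)
d = 0.44

n = ((3.090 + 1.282) / 0.44)²
n = (9.936)²
n ≈ 98.72
Round up to the next whole number: n = 99 pairs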